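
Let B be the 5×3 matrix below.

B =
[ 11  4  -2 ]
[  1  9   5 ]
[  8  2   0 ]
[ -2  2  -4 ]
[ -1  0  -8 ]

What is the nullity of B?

0

Row reduce to echelon form.
R2 ← R2 − (1/11)·R1: [0, 95/11, 57/11]
R3 ← R3 − (8/11)·R1: [0, -10/11, 16/11]
R4 ← R4 + (2/11)·R1: [0, 30/11, -48/11]
R5 ← R5 + (1/11)·R1: [0, 4/11, -90/11]
R3 ← R3 + (2/19)·R2: [0, 0, 2]
R4 ← R4 − (6/19)·R2: [0, 0, -6]
R5 ← R5 − (4/95)·R2: [0, 0, -42/5]
R4 ← R4 + (3)·R3: [0, 0, 0]
R5 ← R5 + (21/5)·R3: [0, 0, 0]
3 nonzero rows, so rank(B) = 3.
B has 3 columns; by rank–nullity, nullity = 3 − 3 = 0.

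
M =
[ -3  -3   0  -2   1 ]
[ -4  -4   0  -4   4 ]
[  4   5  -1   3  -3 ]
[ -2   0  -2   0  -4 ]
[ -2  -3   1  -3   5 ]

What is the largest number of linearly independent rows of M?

Row reduce to echelon form.
R2 ← R2 − (4/3)·R1: [0, 0, 0, -4/3, 8/3]
R3 ← R3 + (4/3)·R1: [0, 1, -1, 1/3, -5/3]
R4 ← R4 − (2/3)·R1: [0, 2, -2, 4/3, -14/3]
R5 ← R5 − (2/3)·R1: [0, -1, 1, -5/3, 13/3]
Swap R2 ↔ R3
R4 ← R4 − (2)·R2: [0, 0, 0, 2/3, -4/3]
R5 ← R5 + R2: [0, 0, 0, -4/3, 8/3]
R4 ← R4 + (1/2)·R3: [0, 0, 0, 0, 0]
R5 ← R5 − R3: [0, 0, 0, 0, 0]
Echelon form has 3 nonzero rows, so rank(M) = 3.
The rank gives the maximum number of linearly independent rows: 3.

3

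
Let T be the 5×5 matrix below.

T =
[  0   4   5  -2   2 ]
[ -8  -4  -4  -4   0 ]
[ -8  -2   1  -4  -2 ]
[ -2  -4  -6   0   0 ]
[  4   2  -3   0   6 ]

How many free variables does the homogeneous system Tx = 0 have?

2

Row reduce to echelon form.
Swap R1 ↔ R2
R3 ← R3 − R1: [0, 2, 5, 0, -2]
R4 ← R4 − (1/4)·R1: [0, -3, -5, 1, 0]
R5 ← R5 + (1/2)·R1: [0, 0, -5, -2, 6]
R3 ← R3 − (1/2)·R2: [0, 0, 5/2, 1, -3]
R4 ← R4 + (3/4)·R2: [0, 0, -5/4, -1/2, 3/2]
R4 ← R4 + (1/2)·R3: [0, 0, 0, 0, 0]
R5 ← R5 + (2)·R3: [0, 0, 0, 0, 0]
3 nonzero rows, so rank(T) = 3.
T has 5 columns; by rank–nullity, nullity = 5 − 3 = 2.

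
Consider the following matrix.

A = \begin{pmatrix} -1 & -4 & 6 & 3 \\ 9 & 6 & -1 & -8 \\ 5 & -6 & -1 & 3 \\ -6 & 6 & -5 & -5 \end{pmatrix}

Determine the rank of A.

Row reduce to echelon form.
R2 ← R2 + (9)·R1: [0, -30, 53, 19]
R3 ← R3 + (5)·R1: [0, -26, 29, 18]
R4 ← R4 − (6)·R1: [0, 30, -41, -23]
R3 ← R3 − (13/15)·R2: [0, 0, -254/15, 23/15]
R4 ← R4 + R2: [0, 0, 12, -4]
R4 ← R4 + (90/127)·R3: [0, 0, 0, -370/127]
Echelon form has 4 nonzero rows, so rank(A) = 4.

4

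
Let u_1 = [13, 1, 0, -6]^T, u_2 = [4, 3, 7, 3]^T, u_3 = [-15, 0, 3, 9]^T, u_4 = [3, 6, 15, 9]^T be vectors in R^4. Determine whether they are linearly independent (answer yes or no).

Form the matrix with these vectors as rows and row reduce.
R2 ← R2 − (4/13)·R1: [0, 35/13, 7, 63/13]
R3 ← R3 + (15/13)·R1: [0, 15/13, 3, 27/13]
R4 ← R4 − (3/13)·R1: [0, 75/13, 15, 135/13]
R3 ← R3 − (3/7)·R2: [0, 0, 0, 0]
R4 ← R4 − (15/7)·R2: [0, 0, 0, 0]
2 nonzero rows, so the 4 vectors span a space of dimension 2.
Since 2 < 4, the vectors are linearly dependent.

no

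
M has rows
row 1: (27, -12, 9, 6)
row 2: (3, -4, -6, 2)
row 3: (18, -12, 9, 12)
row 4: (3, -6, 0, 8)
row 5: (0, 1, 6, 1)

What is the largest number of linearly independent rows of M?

Row reduce to echelon form.
R2 ← R2 − (1/9)·R1: [0, -8/3, -7, 4/3]
R3 ← R3 − (2/3)·R1: [0, -4, 3, 8]
R4 ← R4 − (1/9)·R1: [0, -14/3, -1, 22/3]
R3 ← R3 − (3/2)·R2: [0, 0, 27/2, 6]
R4 ← R4 − (7/4)·R2: [0, 0, 45/4, 5]
R5 ← R5 + (3/8)·R2: [0, 0, 27/8, 3/2]
R4 ← R4 − (5/6)·R3: [0, 0, 0, 0]
R5 ← R5 − (1/4)·R3: [0, 0, 0, 0]
Echelon form has 3 nonzero rows, so rank(M) = 3.
The rank gives the maximum number of linearly independent rows: 3.

3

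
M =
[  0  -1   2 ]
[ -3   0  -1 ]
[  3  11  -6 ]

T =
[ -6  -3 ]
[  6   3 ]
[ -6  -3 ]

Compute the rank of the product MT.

First compute MT:
[[-18,  -9],
 [ 24,  12],
 [ 84,  42]]
Now row reduce the product.
R2 ← R2 + (4/3)·R1: [0, 0]
R3 ← R3 + (14/3)·R1: [0, 0]
1 nonzero row, so rank(MT) = 1.

1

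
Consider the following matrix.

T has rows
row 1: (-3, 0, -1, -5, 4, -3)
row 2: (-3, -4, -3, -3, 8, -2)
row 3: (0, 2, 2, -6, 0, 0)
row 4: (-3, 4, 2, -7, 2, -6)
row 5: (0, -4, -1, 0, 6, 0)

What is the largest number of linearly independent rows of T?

Row reduce to echelon form.
R2 ← R2 − R1: [0, -4, -2, 2, 4, 1]
R4 ← R4 − R1: [0, 4, 3, -2, -2, -3]
R3 ← R3 + (1/2)·R2: [0, 0, 1, -5, 2, 1/2]
R4 ← R4 + R2: [0, 0, 1, 0, 2, -2]
R5 ← R5 − R2: [0, 0, 1, -2, 2, -1]
R4 ← R4 − R3: [0, 0, 0, 5, 0, -5/2]
R5 ← R5 − R3: [0, 0, 0, 3, 0, -3/2]
R5 ← R5 − (3/5)·R4: [0, 0, 0, 0, 0, 0]
Echelon form has 4 nonzero rows, so rank(T) = 4.
The rank gives the maximum number of linearly independent rows: 4.

4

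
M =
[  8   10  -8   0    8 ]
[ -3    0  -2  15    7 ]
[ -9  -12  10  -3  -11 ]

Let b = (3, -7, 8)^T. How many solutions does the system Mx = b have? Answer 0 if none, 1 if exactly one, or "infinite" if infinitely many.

Row reduce the augmented matrix [M | b].
R2 ← R2 + (3/8)·R1: [0, 15/4, -5, 15, 10, -47/8]
R3 ← R3 + (9/8)·R1: [0, -3/4, 1, -3, -2, 91/8]
R3 ← R3 + (1/5)·R2: [0, 0, 0, 0, 0, 51/5]
The echelon form has 3 nonzero rows; the last pivot sits in the augmented column, so rank(M) = 2 but rank([M|b]) = 3.
Since the ranks differ, the system is inconsistent.
It has no solutions.

0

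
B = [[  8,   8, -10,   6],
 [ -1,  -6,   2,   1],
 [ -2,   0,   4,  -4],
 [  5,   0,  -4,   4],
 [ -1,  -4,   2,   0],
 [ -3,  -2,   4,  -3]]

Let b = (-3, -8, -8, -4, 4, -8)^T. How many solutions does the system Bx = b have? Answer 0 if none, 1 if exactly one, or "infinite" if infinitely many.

Row reduce the augmented matrix [B | b].
R2 ← R2 + (1/8)·R1: [0, -5, 3/4, 7/4, -67/8]
R3 ← R3 + (1/4)·R1: [0, 2, 3/2, -5/2, -35/4]
R4 ← R4 − (5/8)·R1: [0, -5, 9/4, 1/4, -17/8]
R5 ← R5 + (1/8)·R1: [0, -3, 3/4, 3/4, 29/8]
R6 ← R6 + (3/8)·R1: [0, 1, 1/4, -3/4, -73/8]
R3 ← R3 + (2/5)·R2: [0, 0, 9/5, -9/5, -121/10]
R4 ← R4 − R2: [0, 0, 3/2, -3/2, 25/4]
R5 ← R5 − (3/5)·R2: [0, 0, 3/10, -3/10, 173/20]
R6 ← R6 + (1/5)·R2: [0, 0, 2/5, -2/5, -54/5]
R4 ← R4 − (5/6)·R3: [0, 0, 0, 0, 49/3]
R5 ← R5 − (1/6)·R3: [0, 0, 0, 0, 32/3]
R6 ← R6 − (2/9)·R3: [0, 0, 0, 0, -73/9]
R5 ← R5 − (32/49)·R4: [0, 0, 0, 0, 0]
R6 ← R6 + (73/147)·R4: [0, 0, 0, 0, 0]
The echelon form has 4 nonzero rows; the last pivot sits in the augmented column, so rank(B) = 3 but rank([B|b]) = 4.
Since the ranks differ, the system is inconsistent.
It has no solutions.

0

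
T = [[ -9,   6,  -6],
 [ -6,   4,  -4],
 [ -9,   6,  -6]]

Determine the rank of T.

1

Row reduce to echelon form.
R2 ← R2 − (2/3)·R1: [0, 0, 0]
R3 ← R3 − R1: [0, 0, 0]
Echelon form has 1 nonzero row, so rank(T) = 1.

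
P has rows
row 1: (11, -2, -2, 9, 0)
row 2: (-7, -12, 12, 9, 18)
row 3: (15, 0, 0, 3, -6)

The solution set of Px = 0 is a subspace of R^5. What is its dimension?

2

Row reduce to echelon form.
R2 ← R2 + (7/11)·R1: [0, -146/11, 118/11, 162/11, 18]
R3 ← R3 − (15/11)·R1: [0, 30/11, 30/11, -102/11, -6]
R3 ← R3 + (15/73)·R2: [0, 0, 360/73, -456/73, -168/73]
3 nonzero rows, so rank(P) = 3.
P has 5 columns; by rank–nullity, nullity = 5 − 3 = 2.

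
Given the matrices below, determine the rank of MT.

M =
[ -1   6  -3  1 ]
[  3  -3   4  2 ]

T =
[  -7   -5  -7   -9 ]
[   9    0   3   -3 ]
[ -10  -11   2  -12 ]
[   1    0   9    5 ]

2

First compute MT:
[[ 92,  38,  28,  32],
 [-86, -59,  -4, -56]]
Now row reduce the product.
R2 ← R2 + (43/46)·R1: [0, -540/23, 510/23, -600/23]
2 nonzero rows, so rank(MT) = 2.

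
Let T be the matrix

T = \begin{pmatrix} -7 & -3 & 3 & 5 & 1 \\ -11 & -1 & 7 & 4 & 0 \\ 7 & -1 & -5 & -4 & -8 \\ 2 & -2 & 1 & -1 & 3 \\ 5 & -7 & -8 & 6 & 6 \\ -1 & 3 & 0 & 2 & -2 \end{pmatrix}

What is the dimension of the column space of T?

Row reduce to echelon form.
R2 ← R2 − (11/7)·R1: [0, 26/7, 16/7, -27/7, -11/7]
R3 ← R3 + R1: [0, -4, -2, 1, -7]
R4 ← R4 + (2/7)·R1: [0, -20/7, 13/7, 3/7, 23/7]
R5 ← R5 + (5/7)·R1: [0, -64/7, -41/7, 67/7, 47/7]
R6 ← R6 − (1/7)·R1: [0, 24/7, -3/7, 9/7, -15/7]
R3 ← R3 + (14/13)·R2: [0, 0, 6/13, -41/13, -113/13]
R4 ← R4 + (10/13)·R2: [0, 0, 47/13, -33/13, 27/13]
R5 ← R5 + (32/13)·R2: [0, 0, -3/13, 1/13, 37/13]
R6 ← R6 − (12/13)·R2: [0, 0, -33/13, 63/13, -9/13]
R4 ← R4 − (47/6)·R3: [0, 0, 0, 133/6, 421/6]
R5 ← R5 + (1/2)·R3: [0, 0, 0, -3/2, -3/2]
R6 ← R6 + (11/2)·R3: [0, 0, 0, -25/2, -97/2]
R5 ← R5 + (9/133)·R4: [0, 0, 0, 0, 432/133]
R6 ← R6 + (75/133)·R4: [0, 0, 0, 0, -1188/133]
R6 ← R6 + (11/4)·R5: [0, 0, 0, 0, 0]
Echelon form has 5 nonzero rows, so rank(T) = 5.
The column space has dimension equal to the rank: 5.

5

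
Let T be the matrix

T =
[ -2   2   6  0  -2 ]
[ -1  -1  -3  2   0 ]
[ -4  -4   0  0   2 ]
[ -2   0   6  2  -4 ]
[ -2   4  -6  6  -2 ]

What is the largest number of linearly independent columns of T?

Row reduce to echelon form.
R2 ← R2 − (1/2)·R1: [0, -2, -6, 2, 1]
R3 ← R3 − (2)·R1: [0, -8, -12, 0, 6]
R4 ← R4 − R1: [0, -2, 0, 2, -2]
R5 ← R5 − R1: [0, 2, -12, 6, 0]
R3 ← R3 − (4)·R2: [0, 0, 12, -8, 2]
R4 ← R4 − R2: [0, 0, 6, 0, -3]
R5 ← R5 + R2: [0, 0, -18, 8, 1]
R4 ← R4 − (1/2)·R3: [0, 0, 0, 4, -4]
R5 ← R5 + (3/2)·R3: [0, 0, 0, -4, 4]
R5 ← R5 + R4: [0, 0, 0, 0, 0]
Echelon form has 4 nonzero rows, so rank(T) = 4.
The rank gives the maximum number of linearly independent columns: 4.

4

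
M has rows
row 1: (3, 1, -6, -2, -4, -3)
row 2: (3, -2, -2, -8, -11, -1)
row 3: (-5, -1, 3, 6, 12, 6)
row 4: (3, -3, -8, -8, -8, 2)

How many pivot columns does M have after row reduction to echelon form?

4

Row reduce to echelon form.
R2 ← R2 − R1: [0, -3, 4, -6, -7, 2]
R3 ← R3 + (5/3)·R1: [0, 2/3, -7, 8/3, 16/3, 1]
R4 ← R4 − R1: [0, -4, -2, -6, -4, 5]
R3 ← R3 + (2/9)·R2: [0, 0, -55/9, 4/3, 34/9, 13/9]
R4 ← R4 − (4/3)·R2: [0, 0, -22/3, 2, 16/3, 7/3]
R4 ← R4 − (6/5)·R3: [0, 0, 0, 2/5, 4/5, 3/5]
Echelon form has 4 nonzero rows, so rank(M) = 4.
Each nonzero row contributes one pivot column: 4 pivot columns.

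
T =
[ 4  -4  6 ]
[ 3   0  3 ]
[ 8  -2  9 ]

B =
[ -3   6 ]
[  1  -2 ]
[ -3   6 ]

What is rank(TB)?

First compute TB:
[[-34,  68],
 [-18,  36],
 [-53, 106]]
Now row reduce the product.
R2 ← R2 − (9/17)·R1: [0, 0]
R3 ← R3 − (53/34)·R1: [0, 0]
1 nonzero row, so rank(TB) = 1.

1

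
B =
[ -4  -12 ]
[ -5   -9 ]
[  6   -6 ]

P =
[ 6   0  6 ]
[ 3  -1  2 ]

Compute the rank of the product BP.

2

First compute BP:
[[-60,  12, -48],
 [-57,   9, -48],
 [ 18,   6,  24]]
Now row reduce the product.
R2 ← R2 − (19/20)·R1: [0, -12/5, -12/5]
R3 ← R3 + (3/10)·R1: [0, 48/5, 48/5]
R3 ← R3 + (4)·R2: [0, 0, 0]
2 nonzero rows, so rank(BP) = 2.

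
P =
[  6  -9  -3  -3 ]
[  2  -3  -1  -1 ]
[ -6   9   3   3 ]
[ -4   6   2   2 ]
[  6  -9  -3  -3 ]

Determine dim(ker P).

3

Row reduce to echelon form.
R2 ← R2 − (1/3)·R1: [0, 0, 0, 0]
R3 ← R3 + R1: [0, 0, 0, 0]
R4 ← R4 + (2/3)·R1: [0, 0, 0, 0]
R5 ← R5 − R1: [0, 0, 0, 0]
1 nonzero row, so rank(P) = 1.
P has 4 columns; by rank–nullity, nullity = 4 − 1 = 3.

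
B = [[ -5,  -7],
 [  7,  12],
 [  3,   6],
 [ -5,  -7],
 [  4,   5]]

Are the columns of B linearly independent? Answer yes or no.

Row reduce B to echelon form.
R2 ← R2 + (7/5)·R1: [0, 11/5]
R3 ← R3 + (3/5)·R1: [0, 9/5]
R4 ← R4 − R1: [0, 0]
R5 ← R5 + (4/5)·R1: [0, -3/5]
R3 ← R3 − (9/11)·R2: [0, 0]
R5 ← R5 + (3/11)·R2: [0, 0]
2 pivots among 2 columns.
Every column is a pivot column, so the columns are linearly independent.

yes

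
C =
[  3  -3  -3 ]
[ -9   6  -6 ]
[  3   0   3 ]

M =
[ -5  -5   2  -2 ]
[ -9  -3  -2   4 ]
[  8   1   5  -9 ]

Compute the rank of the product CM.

3

First compute CM:
[[-12,  -9,  -3,   9],
 [-57,  21, -60,  96],
 [  9, -12,  21, -33]]
Now row reduce the product.
R2 ← R2 − (19/4)·R1: [0, 255/4, -183/4, 213/4]
R3 ← R3 + (3/4)·R1: [0, -75/4, 75/4, -105/4]
R3 ← R3 + (5/17)·R2: [0, 0, 90/17, -180/17]
3 nonzero rows, so rank(CM) = 3.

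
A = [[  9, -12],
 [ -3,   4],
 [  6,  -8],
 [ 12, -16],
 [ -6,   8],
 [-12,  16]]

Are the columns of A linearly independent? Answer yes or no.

Row reduce A to echelon form.
R2 ← R2 + (1/3)·R1: [0, 0]
R3 ← R3 − (2/3)·R1: [0, 0]
R4 ← R4 − (4/3)·R1: [0, 0]
R5 ← R5 + (2/3)·R1: [0, 0]
R6 ← R6 + (4/3)·R1: [0, 0]
1 pivot among 2 columns.
Only 1 < 2 pivot columns, so the columns are linearly dependent.

no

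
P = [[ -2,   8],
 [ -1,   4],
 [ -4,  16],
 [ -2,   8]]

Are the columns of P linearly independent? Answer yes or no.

Row reduce P to echelon form.
R2 ← R2 − (1/2)·R1: [0, 0]
R3 ← R3 − (2)·R1: [0, 0]
R4 ← R4 − R1: [0, 0]
1 pivot among 2 columns.
Only 1 < 2 pivot columns, so the columns are linearly dependent.

no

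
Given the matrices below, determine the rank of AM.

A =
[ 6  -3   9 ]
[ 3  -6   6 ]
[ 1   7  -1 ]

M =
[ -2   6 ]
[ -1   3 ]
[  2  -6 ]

1

First compute AM:
[[  9, -27],
 [ 12, -36],
 [-11,  33]]
Now row reduce the product.
R2 ← R2 − (4/3)·R1: [0, 0]
R3 ← R3 + (11/9)·R1: [0, 0]
1 nonzero row, so rank(AM) = 1.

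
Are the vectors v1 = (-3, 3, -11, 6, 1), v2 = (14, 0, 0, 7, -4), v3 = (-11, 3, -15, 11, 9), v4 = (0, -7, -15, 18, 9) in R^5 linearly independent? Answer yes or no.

Form the matrix with these vectors as rows and row reduce.
R2 ← R2 + (14/3)·R1: [0, 14, -154/3, 35, 2/3]
R3 ← R3 − (11/3)·R1: [0, -8, 76/3, -11, 16/3]
R3 ← R3 + (4/7)·R2: [0, 0, -4, 9, 40/7]
R4 ← R4 + (1/2)·R2: [0, 0, -122/3, 71/2, 28/3]
R4 ← R4 − (61/6)·R3: [0, 0, 0, -56, -1024/21]
4 nonzero rows, so the 4 vectors span a space of dimension 4.
Since 4 = 4, the vectors are linearly independent.

yes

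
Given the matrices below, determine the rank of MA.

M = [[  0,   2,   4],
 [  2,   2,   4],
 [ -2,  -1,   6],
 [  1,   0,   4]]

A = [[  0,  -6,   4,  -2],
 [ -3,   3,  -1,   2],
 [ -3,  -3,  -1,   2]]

3

First compute MA:
[[-18,  -6,  -6,  12],
 [-18, -18,   2,   8],
 [-15,  -9, -13,  14],
 [-12, -18,   0,   6]]
Now row reduce the product.
R2 ← R2 − R1: [0, -12, 8, -4]
R3 ← R3 − (5/6)·R1: [0, -4, -8, 4]
R4 ← R4 − (2/3)·R1: [0, -14, 4, -2]
R3 ← R3 − (1/3)·R2: [0, 0, -32/3, 16/3]
R4 ← R4 − (7/6)·R2: [0, 0, -16/3, 8/3]
R4 ← R4 − (1/2)·R3: [0, 0, 0, 0]
3 nonzero rows, so rank(MA) = 3.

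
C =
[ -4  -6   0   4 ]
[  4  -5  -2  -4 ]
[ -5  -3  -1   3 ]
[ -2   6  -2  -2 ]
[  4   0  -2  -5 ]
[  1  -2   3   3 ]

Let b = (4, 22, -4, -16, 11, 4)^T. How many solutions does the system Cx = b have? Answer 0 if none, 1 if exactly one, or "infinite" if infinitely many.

Row reduce the augmented matrix [C | b].
R2 ← R2 + R1: [0, -11, -2, 0, 26]
R3 ← R3 − (5/4)·R1: [0, 9/2, -1, -2, -9]
R4 ← R4 − (1/2)·R1: [0, 9, -2, -4, -18]
R5 ← R5 + R1: [0, -6, -2, -1, 15]
R6 ← R6 + (1/4)·R1: [0, -7/2, 3, 4, 5]
R3 ← R3 + (9/22)·R2: [0, 0, -20/11, -2, 18/11]
R4 ← R4 + (9/11)·R2: [0, 0, -40/11, -4, 36/11]
R5 ← R5 − (6/11)·R2: [0, 0, -10/11, -1, 9/11]
R6 ← R6 − (7/22)·R2: [0, 0, 40/11, 4, -36/11]
R4 ← R4 − (2)·R3: [0, 0, 0, 0, 0]
R5 ← R5 − (1/2)·R3: [0, 0, 0, 0, 0]
R6 ← R6 + (2)·R3: [0, 0, 0, 0, 0]
The echelon form has 3 nonzero rows, and every pivot lies in the first 4 columns, so rank(C) = rank([C|b]) = 3.
The system is consistent.
rank = 3 < 4 unknowns, so there are infinitely many solutions.

infinite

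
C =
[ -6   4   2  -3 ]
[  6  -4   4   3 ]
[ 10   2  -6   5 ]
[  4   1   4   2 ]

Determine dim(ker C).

1

Row reduce to echelon form.
R2 ← R2 + R1: [0, 0, 6, 0]
R3 ← R3 + (5/3)·R1: [0, 26/3, -8/3, 0]
R4 ← R4 + (2/3)·R1: [0, 11/3, 16/3, 0]
Swap R2 ↔ R3
R4 ← R4 − (11/26)·R2: [0, 0, 84/13, 0]
R4 ← R4 − (14/13)·R3: [0, 0, 0, 0]
3 nonzero rows, so rank(C) = 3.
C has 4 columns; by rank–nullity, nullity = 4 − 3 = 1.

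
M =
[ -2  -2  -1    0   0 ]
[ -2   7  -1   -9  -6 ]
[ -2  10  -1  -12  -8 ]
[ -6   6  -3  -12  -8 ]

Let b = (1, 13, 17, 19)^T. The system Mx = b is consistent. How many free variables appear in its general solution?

3

Row reduce the augmented matrix [M | b].
R2 ← R2 − R1: [0, 9, 0, -9, -6, 12]
R3 ← R3 − R1: [0, 12, 0, -12, -8, 16]
R4 ← R4 − (3)·R1: [0, 12, 0, -12, -8, 16]
R3 ← R3 − (4/3)·R2: [0, 0, 0, 0, 0, 0]
R4 ← R4 − (4/3)·R2: [0, 0, 0, 0, 0, 0]
The echelon form has 2 nonzero rows, and every pivot lies in the first 5 columns, so rank(M) = rank([M|b]) = 2.
The system is consistent.
Free variables = (unknowns) − (rank) = 5 − 2 = 3.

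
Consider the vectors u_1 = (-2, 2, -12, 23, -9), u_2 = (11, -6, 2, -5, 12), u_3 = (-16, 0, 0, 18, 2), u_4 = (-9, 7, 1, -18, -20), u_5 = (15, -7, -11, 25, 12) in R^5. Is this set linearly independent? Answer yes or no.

Form the matrix with these vectors as rows and row reduce.
R2 ← R2 + (11/2)·R1: [0, 5, -64, 243/2, -75/2]
R3 ← R3 − (8)·R1: [0, -16, 96, -166, 74]
R4 ← R4 − (9/2)·R1: [0, -2, 55, -243/2, 41/2]
R5 ← R5 + (15/2)·R1: [0, 8, -101, 395/2, -111/2]
R3 ← R3 + (16/5)·R2: [0, 0, -544/5, 1114/5, -46]
R4 ← R4 + (2/5)·R2: [0, 0, 147/5, -729/10, 11/2]
R5 ← R5 − (8/5)·R2: [0, 0, 7/5, 31/10, 9/2]
R4 ← R4 + (147/544)·R3: [0, 0, 0, -3453/272, -1885/272]
R5 ← R5 + (7/544)·R3: [0, 0, 0, 1623/272, 1063/272]
R5 ← R5 + (541/1151)·R4: [0, 0, 0, 0, 749/1151]
5 nonzero rows, so the 5 vectors span a space of dimension 5.
Since 5 = 5, the vectors are linearly independent.

yes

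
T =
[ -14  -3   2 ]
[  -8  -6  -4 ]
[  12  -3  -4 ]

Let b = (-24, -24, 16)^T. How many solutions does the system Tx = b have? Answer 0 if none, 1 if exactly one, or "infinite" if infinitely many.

Row reduce the augmented matrix [T | b].
R2 ← R2 − (4/7)·R1: [0, -30/7, -36/7, -72/7]
R3 ← R3 + (6/7)·R1: [0, -39/7, -16/7, -32/7]
R3 ← R3 − (13/10)·R2: [0, 0, 22/5, 44/5]
The echelon form has 3 nonzero rows, and every pivot lies in the first 3 columns, so rank(T) = rank([T|b]) = 3.
The system is consistent.
rank = 3 = number of unknowns, so the solution is unique.

1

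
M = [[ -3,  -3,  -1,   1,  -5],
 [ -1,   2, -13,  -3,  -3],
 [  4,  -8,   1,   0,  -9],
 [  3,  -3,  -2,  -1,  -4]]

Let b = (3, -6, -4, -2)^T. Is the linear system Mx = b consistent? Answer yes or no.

Row reduce the augmented matrix [M | b].
R2 ← R2 − (1/3)·R1: [0, 3, -38/3, -10/3, -4/3, -7]
R3 ← R3 + (4/3)·R1: [0, -12, -1/3, 4/3, -47/3, 0]
R4 ← R4 + R1: [0, -6, -3, 0, -9, 1]
R3 ← R3 + (4)·R2: [0, 0, -51, -12, -21, -28]
R4 ← R4 + (2)·R2: [0, 0, -85/3, -20/3, -35/3, -13]
R4 ← R4 − (5/9)·R3: [0, 0, 0, 0, 0, 23/9]
The echelon form has 4 nonzero rows; the last pivot sits in the augmented column, so rank(M) = 3 but rank([M|b]) = 4.
Since the ranks differ, the system is inconsistent.

no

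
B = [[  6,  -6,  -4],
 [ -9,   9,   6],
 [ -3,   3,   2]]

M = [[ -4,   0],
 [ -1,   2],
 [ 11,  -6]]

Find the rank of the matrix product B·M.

First compute BM:
[[-62,  12],
 [ 93, -18],
 [ 31,  -6]]
Now row reduce the product.
R2 ← R2 + (3/2)·R1: [0, 0]
R3 ← R3 + (1/2)·R1: [0, 0]
1 nonzero row, so rank(BM) = 1.

1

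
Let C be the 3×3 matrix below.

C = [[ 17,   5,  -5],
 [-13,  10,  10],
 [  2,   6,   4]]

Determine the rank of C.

3

Row reduce to echelon form.
R2 ← R2 + (13/17)·R1: [0, 235/17, 105/17]
R3 ← R3 − (2/17)·R1: [0, 92/17, 78/17]
R3 ← R3 − (92/235)·R2: [0, 0, 102/47]
Echelon form has 3 nonzero rows, so rank(C) = 3.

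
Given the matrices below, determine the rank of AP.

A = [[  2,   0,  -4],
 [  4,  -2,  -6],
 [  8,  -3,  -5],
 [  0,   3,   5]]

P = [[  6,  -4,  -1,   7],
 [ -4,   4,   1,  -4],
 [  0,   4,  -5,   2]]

First compute AP:
[[ 12, -24,  18,   6],
 [ 32, -48,  24,  24],
 [ 60, -64,  14,  58],
 [-12,  32, -22,  -2]]
Now row reduce the product.
R2 ← R2 − (8/3)·R1: [0, 16, -24, 8]
R3 ← R3 − (5)·R1: [0, 56, -76, 28]
R4 ← R4 + R1: [0, 8, -4, 4]
R3 ← R3 − (7/2)·R2: [0, 0, 8, 0]
R4 ← R4 − (1/2)·R2: [0, 0, 8, 0]
R4 ← R4 − R3: [0, 0, 0, 0]
3 nonzero rows, so rank(AP) = 3.

3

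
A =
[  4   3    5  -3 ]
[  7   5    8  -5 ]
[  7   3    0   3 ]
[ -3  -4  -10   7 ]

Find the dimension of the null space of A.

Row reduce to echelon form.
R2 ← R2 − (7/4)·R1: [0, -1/4, -3/4, 1/4]
R3 ← R3 − (7/4)·R1: [0, -9/4, -35/4, 33/4]
R4 ← R4 + (3/4)·R1: [0, -7/4, -25/4, 19/4]
R3 ← R3 − (9)·R2: [0, 0, -2, 6]
R4 ← R4 − (7)·R2: [0, 0, -1, 3]
R4 ← R4 − (1/2)·R3: [0, 0, 0, 0]
3 nonzero rows, so rank(A) = 3.
A has 4 columns; by rank–nullity, nullity = 4 − 3 = 1.

1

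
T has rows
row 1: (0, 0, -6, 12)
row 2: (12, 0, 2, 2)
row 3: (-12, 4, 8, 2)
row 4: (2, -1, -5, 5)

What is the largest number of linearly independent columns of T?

3

Row reduce to echelon form.
Swap R1 ↔ R2
R3 ← R3 + R1: [0, 4, 10, 4]
R4 ← R4 − (1/6)·R1: [0, -1, -16/3, 14/3]
Swap R2 ↔ R3
R4 ← R4 + (1/4)·R2: [0, 0, -17/6, 17/3]
R4 ← R4 − (17/36)·R3: [0, 0, 0, 0]
Echelon form has 3 nonzero rows, so rank(T) = 3.
The rank gives the maximum number of linearly independent columns: 3.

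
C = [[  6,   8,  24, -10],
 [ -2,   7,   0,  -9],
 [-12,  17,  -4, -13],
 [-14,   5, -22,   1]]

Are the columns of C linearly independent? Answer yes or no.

no

Row reduce C to echelon form.
R2 ← R2 + (1/3)·R1: [0, 29/3, 8, -37/3]
R3 ← R3 + (2)·R1: [0, 33, 44, -33]
R4 ← R4 + (7/3)·R1: [0, 71/3, 34, -67/3]
R3 ← R3 − (99/29)·R2: [0, 0, 484/29, 264/29]
R4 ← R4 − (71/29)·R2: [0, 0, 418/29, 228/29]
R4 ← R4 − (19/22)·R3: [0, 0, 0, 0]
3 pivots among 4 columns.
Only 3 < 4 pivot columns, so the columns are linearly dependent.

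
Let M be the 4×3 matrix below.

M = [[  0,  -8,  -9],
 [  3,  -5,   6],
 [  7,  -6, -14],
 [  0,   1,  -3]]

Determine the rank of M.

Row reduce to echelon form.
Swap R1 ↔ R2
R3 ← R3 − (7/3)·R1: [0, 17/3, -28]
R3 ← R3 + (17/24)·R2: [0, 0, -275/8]
R4 ← R4 + (1/8)·R2: [0, 0, -33/8]
R4 ← R4 − (3/25)·R3: [0, 0, 0]
Echelon form has 3 nonzero rows, so rank(M) = 3.

3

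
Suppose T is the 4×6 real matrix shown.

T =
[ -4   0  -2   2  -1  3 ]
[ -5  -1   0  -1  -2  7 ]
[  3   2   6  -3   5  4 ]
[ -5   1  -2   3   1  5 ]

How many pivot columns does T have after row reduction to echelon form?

Row reduce to echelon form.
R2 ← R2 − (5/4)·R1: [0, -1, 5/2, -7/2, -3/4, 13/4]
R3 ← R3 + (3/4)·R1: [0, 2, 9/2, -3/2, 17/4, 25/4]
R4 ← R4 − (5/4)·R1: [0, 1, 1/2, 1/2, 9/4, 5/4]
R3 ← R3 + (2)·R2: [0, 0, 19/2, -17/2, 11/4, 51/4]
R4 ← R4 + R2: [0, 0, 3, -3, 3/2, 9/2]
R4 ← R4 − (6/19)·R3: [0, 0, 0, -6/19, 12/19, 9/19]
Echelon form has 4 nonzero rows, so rank(T) = 4.
Each nonzero row contributes one pivot column: 4 pivot columns.

4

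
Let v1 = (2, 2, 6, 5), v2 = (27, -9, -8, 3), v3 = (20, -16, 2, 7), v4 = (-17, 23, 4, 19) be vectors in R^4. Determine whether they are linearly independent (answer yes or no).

Form the matrix with these vectors as rows and row reduce.
R2 ← R2 − (27/2)·R1: [0, -36, -89, -129/2]
R3 ← R3 − (10)·R1: [0, -36, -58, -43]
R4 ← R4 + (17/2)·R1: [0, 40, 55, 123/2]
R3 ← R3 − R2: [0, 0, 31, 43/2]
R4 ← R4 + (10/9)·R2: [0, 0, -395/9, -61/6]
R4 ← R4 + (395/279)·R3: [0, 0, 0, 5656/279]
4 nonzero rows, so the 4 vectors span a space of dimension 4.
Since 4 = 4, the vectors are linearly independent.

yes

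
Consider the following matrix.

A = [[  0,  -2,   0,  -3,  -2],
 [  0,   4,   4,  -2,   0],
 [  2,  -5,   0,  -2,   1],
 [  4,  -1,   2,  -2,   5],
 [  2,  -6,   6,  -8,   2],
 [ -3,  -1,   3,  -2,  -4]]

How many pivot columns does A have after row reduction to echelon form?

5

Row reduce to echelon form.
Swap R1 ↔ R3
R4 ← R4 − (2)·R1: [0, 9, 2, 2, 3]
R5 ← R5 − R1: [0, -1, 6, -6, 1]
R6 ← R6 + (3/2)·R1: [0, -17/2, 3, -5, -5/2]
R3 ← R3 + (1/2)·R2: [0, 0, 2, -4, -2]
R4 ← R4 − (9/4)·R2: [0, 0, -7, 13/2, 3]
R5 ← R5 + (1/4)·R2: [0, 0, 7, -13/2, 1]
R6 ← R6 + (17/8)·R2: [0, 0, 23/2, -37/4, -5/2]
R4 ← R4 + (7/2)·R3: [0, 0, 0, -15/2, -4]
R5 ← R5 − (7/2)·R3: [0, 0, 0, 15/2, 8]
R6 ← R6 − (23/4)·R3: [0, 0, 0, 55/4, 9]
R5 ← R5 + R4: [0, 0, 0, 0, 4]
R6 ← R6 + (11/6)·R4: [0, 0, 0, 0, 5/3]
R6 ← R6 − (5/12)·R5: [0, 0, 0, 0, 0]
Echelon form has 5 nonzero rows, so rank(A) = 5.
Each nonzero row contributes one pivot column: 5 pivot columns.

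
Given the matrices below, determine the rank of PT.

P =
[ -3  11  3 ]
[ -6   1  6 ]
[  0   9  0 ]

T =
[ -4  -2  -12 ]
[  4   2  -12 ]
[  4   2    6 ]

2

First compute PT:
[[ 68,  34, -78],
 [ 52,  26,  96],
 [ 36,  18, -108]]
Now row reduce the product.
R2 ← R2 − (13/17)·R1: [0, 0, 2646/17]
R3 ← R3 − (9/17)·R1: [0, 0, -1134/17]
R3 ← R3 + (3/7)·R2: [0, 0, 0]
2 nonzero rows, so rank(PT) = 2.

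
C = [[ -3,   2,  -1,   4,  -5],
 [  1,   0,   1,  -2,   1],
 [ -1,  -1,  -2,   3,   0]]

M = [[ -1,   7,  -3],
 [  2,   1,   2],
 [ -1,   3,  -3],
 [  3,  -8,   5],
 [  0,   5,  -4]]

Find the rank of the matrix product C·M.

2

First compute CM:
[[ 20, -79,  56],
 [ -8,  31, -20],
 [ 10, -38,  22]]
Now row reduce the product.
R2 ← R2 + (2/5)·R1: [0, -3/5, 12/5]
R3 ← R3 − (1/2)·R1: [0, 3/2, -6]
R3 ← R3 + (5/2)·R2: [0, 0, 0]
2 nonzero rows, so rank(CM) = 2.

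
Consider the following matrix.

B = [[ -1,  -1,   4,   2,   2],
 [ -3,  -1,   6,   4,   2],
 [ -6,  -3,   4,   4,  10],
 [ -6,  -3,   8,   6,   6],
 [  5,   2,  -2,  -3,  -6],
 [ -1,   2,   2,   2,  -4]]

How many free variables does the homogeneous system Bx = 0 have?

Row reduce to echelon form.
R2 ← R2 − (3)·R1: [0, 2, -6, -2, -4]
R3 ← R3 − (6)·R1: [0, 3, -20, -8, -2]
R4 ← R4 − (6)·R1: [0, 3, -16, -6, -6]
R5 ← R5 + (5)·R1: [0, -3, 18, 7, 4]
R6 ← R6 − R1: [0, 3, -2, 0, -6]
R3 ← R3 − (3/2)·R2: [0, 0, -11, -5, 4]
R4 ← R4 − (3/2)·R2: [0, 0, -7, -3, 0]
R5 ← R5 + (3/2)·R2: [0, 0, 9, 4, -2]
R6 ← R6 − (3/2)·R2: [0, 0, 7, 3, 0]
R4 ← R4 − (7/11)·R3: [0, 0, 0, 2/11, -28/11]
R5 ← R5 + (9/11)·R3: [0, 0, 0, -1/11, 14/11]
R6 ← R6 + (7/11)·R3: [0, 0, 0, -2/11, 28/11]
R5 ← R5 + (1/2)·R4: [0, 0, 0, 0, 0]
R6 ← R6 + R4: [0, 0, 0, 0, 0]
4 nonzero rows, so rank(B) = 4.
B has 5 columns; by rank–nullity, nullity = 5 − 4 = 1.

1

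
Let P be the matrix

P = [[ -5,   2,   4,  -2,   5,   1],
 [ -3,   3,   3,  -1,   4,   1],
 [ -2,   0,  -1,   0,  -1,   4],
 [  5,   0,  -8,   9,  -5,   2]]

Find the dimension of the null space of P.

2

Row reduce to echelon form.
R2 ← R2 − (3/5)·R1: [0, 9/5, 3/5, 1/5, 1, 2/5]
R3 ← R3 − (2/5)·R1: [0, -4/5, -13/5, 4/5, -3, 18/5]
R4 ← R4 + R1: [0, 2, -4, 7, 0, 3]
R3 ← R3 + (4/9)·R2: [0, 0, -7/3, 8/9, -23/9, 34/9]
R4 ← R4 − (10/9)·R2: [0, 0, -14/3, 61/9, -10/9, 23/9]
R4 ← R4 − (2)·R3: [0, 0, 0, 5, 4, -5]
4 nonzero rows, so rank(P) = 4.
P has 6 columns; by rank–nullity, nullity = 6 − 4 = 2.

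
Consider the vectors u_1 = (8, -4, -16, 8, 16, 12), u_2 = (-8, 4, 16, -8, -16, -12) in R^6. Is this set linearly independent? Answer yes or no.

Form the matrix with these vectors as rows and row reduce.
R2 ← R2 + R1: [0, 0, 0, 0, 0, 0]
1 nonzero row, so the 2 vectors span a space of dimension 1.
Since 1 < 2, the vectors are linearly dependent.

no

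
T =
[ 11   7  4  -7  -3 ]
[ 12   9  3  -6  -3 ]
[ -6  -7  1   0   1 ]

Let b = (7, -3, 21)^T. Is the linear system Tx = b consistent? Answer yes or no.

Row reduce the augmented matrix [T | b].
R2 ← R2 − (12/11)·R1: [0, 15/11, -15/11, 18/11, 3/11, -117/11]
R3 ← R3 + (6/11)·R1: [0, -35/11, 35/11, -42/11, -7/11, 273/11]
R3 ← R3 + (7/3)·R2: [0, 0, 0, 0, 0, 0]
The echelon form has 2 nonzero rows, and every pivot lies in the first 5 columns, so rank(T) = rank([T|b]) = 2.
The system is consistent.

yes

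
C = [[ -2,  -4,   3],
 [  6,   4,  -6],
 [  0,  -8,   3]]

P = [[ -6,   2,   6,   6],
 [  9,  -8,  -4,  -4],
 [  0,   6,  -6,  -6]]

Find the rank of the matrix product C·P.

2

First compute CP:
[[-24,  46, -14, -14],
 [  0, -56,  56,  56],
 [-72,  82,  14,  14]]
Now row reduce the product.
R3 ← R3 − (3)·R1: [0, -56, 56, 56]
R3 ← R3 − R2: [0, 0, 0, 0]
2 nonzero rows, so rank(CP) = 2.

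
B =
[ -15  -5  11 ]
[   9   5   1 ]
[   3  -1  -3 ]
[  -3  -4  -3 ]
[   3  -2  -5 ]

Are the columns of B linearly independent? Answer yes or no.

Row reduce B to echelon form.
R2 ← R2 + (3/5)·R1: [0, 2, 38/5]
R3 ← R3 + (1/5)·R1: [0, -2, -4/5]
R4 ← R4 − (1/5)·R1: [0, -3, -26/5]
R5 ← R5 + (1/5)·R1: [0, -3, -14/5]
R3 ← R3 + R2: [0, 0, 34/5]
R4 ← R4 + (3/2)·R2: [0, 0, 31/5]
R5 ← R5 + (3/2)·R2: [0, 0, 43/5]
R4 ← R4 − (31/34)·R3: [0, 0, 0]
R5 ← R5 − (43/34)·R3: [0, 0, 0]
3 pivots among 3 columns.
Every column is a pivot column, so the columns are linearly independent.

yes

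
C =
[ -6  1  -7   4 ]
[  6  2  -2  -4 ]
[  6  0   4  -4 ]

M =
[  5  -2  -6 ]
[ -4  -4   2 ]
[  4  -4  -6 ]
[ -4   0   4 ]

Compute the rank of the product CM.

First compute CM:
[[-78,  36,  96],
 [ 30, -12, -36],
 [ 62, -28, -76]]
Now row reduce the product.
R2 ← R2 + (5/13)·R1: [0, 24/13, 12/13]
R3 ← R3 + (31/39)·R1: [0, 8/13, 4/13]
R3 ← R3 − (1/3)·R2: [0, 0, 0]
2 nonzero rows, so rank(CM) = 2.

2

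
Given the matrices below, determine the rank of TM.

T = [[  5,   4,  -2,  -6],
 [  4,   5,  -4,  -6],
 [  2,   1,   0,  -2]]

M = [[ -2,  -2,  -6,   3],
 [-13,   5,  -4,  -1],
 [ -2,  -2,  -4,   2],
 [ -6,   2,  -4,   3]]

First compute TM:
[[-22,   2, -14, -11],
 [-29,  13,  -4, -19],
 [ -5,  -3,  -8,  -1]]
Now row reduce the product.
R2 ← R2 − (29/22)·R1: [0, 114/11, 159/11, -9/2]
R3 ← R3 − (5/22)·R1: [0, -38/11, -53/11, 3/2]
R3 ← R3 + (1/3)·R2: [0, 0, 0, 0]
2 nonzero rows, so rank(TM) = 2.

2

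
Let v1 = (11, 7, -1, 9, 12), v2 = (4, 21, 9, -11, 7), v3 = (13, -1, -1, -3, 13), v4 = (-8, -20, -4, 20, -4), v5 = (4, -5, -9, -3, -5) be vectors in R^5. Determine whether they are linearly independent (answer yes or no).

no

Form the matrix with these vectors as rows and row reduce.
R2 ← R2 − (4/11)·R1: [0, 203/11, 103/11, -157/11, 29/11]
R3 ← R3 − (13/11)·R1: [0, -102/11, 2/11, -150/11, -13/11]
R4 ← R4 + (8/11)·R1: [0, -164/11, -52/11, 292/11, 52/11]
R5 ← R5 − (4/11)·R1: [0, -83/11, -95/11, -69/11, -103/11]
R3 ← R3 + (102/203)·R2: [0, 0, 992/203, -4224/203, 1/7]
R4 ← R4 + (164/203)·R2: [0, 0, 576/203, 3048/203, 48/7]
R5 ← R5 + (83/203)·R2: [0, 0, -976/203, -2458/203, -58/7]
R4 ← R4 − (18/31)·R3: [0, 0, 0, 840/31, 210/31]
R5 ← R5 + (61/62)·R3: [0, 0, 0, -1010/31, -505/62]
R5 ← R5 + (101/84)·R4: [0, 0, 0, 0, 0]
4 nonzero rows, so the 5 vectors span a space of dimension 4.
Since 4 < 5, the vectors are linearly dependent.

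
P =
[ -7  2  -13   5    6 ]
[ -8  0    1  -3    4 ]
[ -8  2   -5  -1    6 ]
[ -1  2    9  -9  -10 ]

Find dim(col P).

Row reduce to echelon form.
R2 ← R2 − (8/7)·R1: [0, -16/7, 111/7, -61/7, -20/7]
R3 ← R3 − (8/7)·R1: [0, -2/7, 69/7, -47/7, -6/7]
R4 ← R4 − (1/7)·R1: [0, 12/7, 76/7, -68/7, -76/7]
R3 ← R3 − (1/8)·R2: [0, 0, 63/8, -45/8, -1/2]
R4 ← R4 + (3/4)·R2: [0, 0, 91/4, -65/4, -13]
R4 ← R4 − (26/9)·R3: [0, 0, 0, 0, -104/9]
Echelon form has 4 nonzero rows, so rank(P) = 4.
The column space has dimension equal to the rank: 4.

4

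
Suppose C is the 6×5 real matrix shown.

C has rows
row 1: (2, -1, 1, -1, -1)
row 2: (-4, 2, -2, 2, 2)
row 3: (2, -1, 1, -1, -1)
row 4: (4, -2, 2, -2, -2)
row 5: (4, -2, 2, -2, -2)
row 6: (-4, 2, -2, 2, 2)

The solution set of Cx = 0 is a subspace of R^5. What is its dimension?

Row reduce to echelon form.
R2 ← R2 + (2)·R1: [0, 0, 0, 0, 0]
R3 ← R3 − R1: [0, 0, 0, 0, 0]
R4 ← R4 − (2)·R1: [0, 0, 0, 0, 0]
R5 ← R5 − (2)·R1: [0, 0, 0, 0, 0]
R6 ← R6 + (2)·R1: [0, 0, 0, 0, 0]
1 nonzero row, so rank(C) = 1.
C has 5 columns; by rank–nullity, nullity = 5 − 1 = 4.

4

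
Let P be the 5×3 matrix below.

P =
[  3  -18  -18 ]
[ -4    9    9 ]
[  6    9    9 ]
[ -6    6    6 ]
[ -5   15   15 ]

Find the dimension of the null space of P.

Row reduce to echelon form.
R2 ← R2 + (4/3)·R1: [0, -15, -15]
R3 ← R3 − (2)·R1: [0, 45, 45]
R4 ← R4 + (2)·R1: [0, -30, -30]
R5 ← R5 + (5/3)·R1: [0, -15, -15]
R3 ← R3 + (3)·R2: [0, 0, 0]
R4 ← R4 − (2)·R2: [0, 0, 0]
R5 ← R5 − R2: [0, 0, 0]
2 nonzero rows, so rank(P) = 2.
P has 3 columns; by rank–nullity, nullity = 3 − 2 = 1.

1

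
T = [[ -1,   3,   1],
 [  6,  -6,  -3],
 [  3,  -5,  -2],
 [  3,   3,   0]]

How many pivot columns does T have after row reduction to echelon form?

2

Row reduce to echelon form.
R2 ← R2 + (6)·R1: [0, 12, 3]
R3 ← R3 + (3)·R1: [0, 4, 1]
R4 ← R4 + (3)·R1: [0, 12, 3]
R3 ← R3 − (1/3)·R2: [0, 0, 0]
R4 ← R4 − R2: [0, 0, 0]
Echelon form has 2 nonzero rows, so rank(T) = 2.
Each nonzero row contributes one pivot column: 2 pivot columns.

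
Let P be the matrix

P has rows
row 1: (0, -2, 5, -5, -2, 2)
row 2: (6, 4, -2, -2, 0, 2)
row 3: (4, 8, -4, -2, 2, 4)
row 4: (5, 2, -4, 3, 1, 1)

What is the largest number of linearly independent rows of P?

4

Row reduce to echelon form.
Swap R1 ↔ R2
R3 ← R3 − (2/3)·R1: [0, 16/3, -8/3, -2/3, 2, 8/3]
R4 ← R4 − (5/6)·R1: [0, -4/3, -7/3, 14/3, 1, -2/3]
R3 ← R3 + (8/3)·R2: [0, 0, 32/3, -14, -10/3, 8]
R4 ← R4 − (2/3)·R2: [0, 0, -17/3, 8, 7/3, -2]
R4 ← R4 + (17/32)·R3: [0, 0, 0, 9/16, 9/16, 9/4]
Echelon form has 4 nonzero rows, so rank(P) = 4.
The rank gives the maximum number of linearly independent rows: 4.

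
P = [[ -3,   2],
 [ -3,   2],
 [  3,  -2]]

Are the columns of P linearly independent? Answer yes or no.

no

Row reduce P to echelon form.
R2 ← R2 − R1: [0, 0]
R3 ← R3 + R1: [0, 0]
1 pivot among 2 columns.
Only 1 < 2 pivot columns, so the columns are linearly dependent.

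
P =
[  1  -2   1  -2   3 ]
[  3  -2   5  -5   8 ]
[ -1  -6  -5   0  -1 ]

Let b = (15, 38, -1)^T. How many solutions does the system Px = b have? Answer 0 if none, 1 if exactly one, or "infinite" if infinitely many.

Row reduce the augmented matrix [P | b].
R2 ← R2 − (3)·R1: [0, 4, 2, 1, -1, -7]
R3 ← R3 + R1: [0, -8, -4, -2, 2, 14]
R3 ← R3 + (2)·R2: [0, 0, 0, 0, 0, 0]
The echelon form has 2 nonzero rows, and every pivot lies in the first 5 columns, so rank(P) = rank([P|b]) = 2.
The system is consistent.
rank = 2 < 5 unknowns, so there are infinitely many solutions.

infinite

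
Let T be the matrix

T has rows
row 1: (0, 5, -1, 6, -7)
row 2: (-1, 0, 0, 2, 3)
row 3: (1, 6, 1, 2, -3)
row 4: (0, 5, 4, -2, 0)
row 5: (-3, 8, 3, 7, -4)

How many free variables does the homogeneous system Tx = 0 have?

Row reduce to echelon form.
Swap R1 ↔ R2
R3 ← R3 + R1: [0, 6, 1, 4, 0]
R5 ← R5 − (3)·R1: [0, 8, 3, 1, -13]
R3 ← R3 − (6/5)·R2: [0, 0, 11/5, -16/5, 42/5]
R4 ← R4 − R2: [0, 0, 5, -8, 7]
R5 ← R5 − (8/5)·R2: [0, 0, 23/5, -43/5, -9/5]
R4 ← R4 − (25/11)·R3: [0, 0, 0, -8/11, -133/11]
R5 ← R5 − (23/11)·R3: [0, 0, 0, -21/11, -213/11]
R5 ← R5 − (21/8)·R4: [0, 0, 0, 0, 99/8]
5 nonzero rows, so rank(T) = 5.
T has 5 columns; by rank–nullity, nullity = 5 − 5 = 0.

0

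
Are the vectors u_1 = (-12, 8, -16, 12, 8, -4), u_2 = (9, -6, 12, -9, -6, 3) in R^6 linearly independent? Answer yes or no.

Form the matrix with these vectors as rows and row reduce.
R2 ← R2 + (3/4)·R1: [0, 0, 0, 0, 0, 0]
1 nonzero row, so the 2 vectors span a space of dimension 1.
Since 1 < 2, the vectors are linearly dependent.

no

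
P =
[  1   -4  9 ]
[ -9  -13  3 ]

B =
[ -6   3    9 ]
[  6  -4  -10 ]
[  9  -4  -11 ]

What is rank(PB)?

2

First compute PB:
[[ 51, -17, -50],
 [  3,  13,  16]]
Now row reduce the product.
R2 ← R2 − (1/17)·R1: [0, 14, 322/17]
2 nonzero rows, so rank(PB) = 2.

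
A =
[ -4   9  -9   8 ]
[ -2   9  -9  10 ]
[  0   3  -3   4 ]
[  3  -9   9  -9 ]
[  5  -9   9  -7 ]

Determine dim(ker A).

2

Row reduce to echelon form.
R2 ← R2 − (1/2)·R1: [0, 9/2, -9/2, 6]
R4 ← R4 + (3/4)·R1: [0, -9/4, 9/4, -3]
R5 ← R5 + (5/4)·R1: [0, 9/4, -9/4, 3]
R3 ← R3 − (2/3)·R2: [0, 0, 0, 0]
R4 ← R4 + (1/2)·R2: [0, 0, 0, 0]
R5 ← R5 − (1/2)·R2: [0, 0, 0, 0]
2 nonzero rows, so rank(A) = 2.
A has 4 columns; by rank–nullity, nullity = 4 − 2 = 2.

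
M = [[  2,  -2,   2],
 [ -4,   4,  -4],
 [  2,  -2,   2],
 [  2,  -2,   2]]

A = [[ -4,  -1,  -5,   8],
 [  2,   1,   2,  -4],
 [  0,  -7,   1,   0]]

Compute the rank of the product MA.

1

First compute MA:
[[-12, -18, -12,  24],
 [ 24,  36,  24, -48],
 [-12, -18, -12,  24],
 [-12, -18, -12,  24]]
Now row reduce the product.
R2 ← R2 + (2)·R1: [0, 0, 0, 0]
R3 ← R3 − R1: [0, 0, 0, 0]
R4 ← R4 − R1: [0, 0, 0, 0]
1 nonzero row, so rank(MA) = 1.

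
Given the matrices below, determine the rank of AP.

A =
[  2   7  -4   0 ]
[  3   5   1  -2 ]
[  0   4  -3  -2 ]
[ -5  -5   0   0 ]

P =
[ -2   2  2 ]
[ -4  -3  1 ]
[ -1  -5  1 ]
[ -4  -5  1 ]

First compute AP:
[[-28,   3,   7],
 [-19,  -4,  10],
 [ -5,  13,  -1],
 [ 30,   5, -15]]
Now row reduce the product.
R2 ← R2 − (19/28)·R1: [0, -169/28, 21/4]
R3 ← R3 − (5/28)·R1: [0, 349/28, -9/4]
R4 ← R4 + (15/14)·R1: [0, 115/14, -15/2]
R3 ← R3 + (349/169)·R2: [0, 0, 1452/169]
R4 ← R4 + (230/169)·R2: [0, 0, -60/169]
R4 ← R4 + (5/121)·R3: [0, 0, 0]
3 nonzero rows, so rank(AP) = 3.

3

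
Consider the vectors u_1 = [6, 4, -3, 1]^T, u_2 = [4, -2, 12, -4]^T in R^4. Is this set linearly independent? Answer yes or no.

Form the matrix with these vectors as rows and row reduce.
R2 ← R2 − (2/3)·R1: [0, -14/3, 14, -14/3]
2 nonzero rows, so the 2 vectors span a space of dimension 2.
Since 2 = 2, the vectors are linearly independent.

yes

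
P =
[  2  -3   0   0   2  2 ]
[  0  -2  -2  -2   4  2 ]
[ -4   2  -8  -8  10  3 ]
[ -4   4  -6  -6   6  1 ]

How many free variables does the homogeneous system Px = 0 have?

Row reduce to echelon form.
R3 ← R3 + (2)·R1: [0, -4, -8, -8, 14, 7]
R4 ← R4 + (2)·R1: [0, -2, -6, -6, 10, 5]
R3 ← R3 − (2)·R2: [0, 0, -4, -4, 6, 3]
R4 ← R4 − R2: [0, 0, -4, -4, 6, 3]
R4 ← R4 − R3: [0, 0, 0, 0, 0, 0]
3 nonzero rows, so rank(P) = 3.
P has 6 columns; by rank–nullity, nullity = 6 − 3 = 3.

3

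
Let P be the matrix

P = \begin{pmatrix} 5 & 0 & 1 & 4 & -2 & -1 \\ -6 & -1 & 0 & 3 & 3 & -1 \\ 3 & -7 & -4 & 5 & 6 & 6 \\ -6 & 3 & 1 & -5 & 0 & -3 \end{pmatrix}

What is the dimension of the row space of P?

Row reduce to echelon form.
R2 ← R2 + (6/5)·R1: [0, -1, 6/5, 39/5, 3/5, -11/5]
R3 ← R3 − (3/5)·R1: [0, -7, -23/5, 13/5, 36/5, 33/5]
R4 ← R4 + (6/5)·R1: [0, 3, 11/5, -1/5, -12/5, -21/5]
R3 ← R3 − (7)·R2: [0, 0, -13, -52, 3, 22]
R4 ← R4 + (3)·R2: [0, 0, 29/5, 116/5, -3/5, -54/5]
R4 ← R4 + (29/65)·R3: [0, 0, 0, 0, 48/65, -64/65]
Echelon form has 4 nonzero rows, so rank(P) = 4.
The row space has dimension equal to the rank: 4.

4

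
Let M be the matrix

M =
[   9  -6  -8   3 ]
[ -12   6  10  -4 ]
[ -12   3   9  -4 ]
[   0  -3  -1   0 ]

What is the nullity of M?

Row reduce to echelon form.
R2 ← R2 + (4/3)·R1: [0, -2, -2/3, 0]
R3 ← R3 + (4/3)·R1: [0, -5, -5/3, 0]
R3 ← R3 − (5/2)·R2: [0, 0, 0, 0]
R4 ← R4 − (3/2)·R2: [0, 0, 0, 0]
2 nonzero rows, so rank(M) = 2.
M has 4 columns; by rank–nullity, nullity = 4 − 2 = 2.

2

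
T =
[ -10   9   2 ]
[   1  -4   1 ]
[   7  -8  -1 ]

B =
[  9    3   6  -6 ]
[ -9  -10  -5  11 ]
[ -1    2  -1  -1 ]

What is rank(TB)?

2

First compute TB:
[[-173, -116, -107, 157],
 [ 44,  45,  25, -51],
 [136,  99,  83, -129]]
Now row reduce the product.
R2 ← R2 + (44/173)·R1: [0, 2681/173, -383/173, -1915/173]
R3 ← R3 + (136/173)·R1: [0, 1351/173, -193/173, -965/173]
R3 ← R3 − (193/383)·R2: [0, 0, 0, 0]
2 nonzero rows, so rank(TB) = 2.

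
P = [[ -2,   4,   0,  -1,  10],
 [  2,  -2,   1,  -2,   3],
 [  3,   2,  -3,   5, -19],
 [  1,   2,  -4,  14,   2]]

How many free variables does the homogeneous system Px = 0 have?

1

Row reduce to echelon form.
R2 ← R2 + R1: [0, 2, 1, -3, 13]
R3 ← R3 + (3/2)·R1: [0, 8, -3, 7/2, -4]
R4 ← R4 + (1/2)·R1: [0, 4, -4, 27/2, 7]
R3 ← R3 − (4)·R2: [0, 0, -7, 31/2, -56]
R4 ← R4 − (2)·R2: [0, 0, -6, 39/2, -19]
R4 ← R4 − (6/7)·R3: [0, 0, 0, 87/14, 29]
4 nonzero rows, so rank(P) = 4.
P has 5 columns; by rank–nullity, nullity = 5 − 4 = 1.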